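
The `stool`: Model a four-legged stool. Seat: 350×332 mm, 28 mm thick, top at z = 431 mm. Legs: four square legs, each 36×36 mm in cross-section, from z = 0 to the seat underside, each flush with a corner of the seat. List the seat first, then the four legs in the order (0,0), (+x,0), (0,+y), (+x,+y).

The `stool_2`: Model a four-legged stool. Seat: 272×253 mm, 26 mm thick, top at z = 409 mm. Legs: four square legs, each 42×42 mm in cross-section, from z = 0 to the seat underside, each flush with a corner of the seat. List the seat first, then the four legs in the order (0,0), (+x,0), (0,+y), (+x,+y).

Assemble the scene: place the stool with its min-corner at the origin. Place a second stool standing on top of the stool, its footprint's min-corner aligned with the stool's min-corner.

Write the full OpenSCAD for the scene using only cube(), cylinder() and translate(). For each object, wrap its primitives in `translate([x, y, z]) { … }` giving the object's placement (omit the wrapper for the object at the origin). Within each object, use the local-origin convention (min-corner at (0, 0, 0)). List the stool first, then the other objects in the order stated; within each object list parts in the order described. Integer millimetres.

translate([0, 0, 403]) cube([350, 332, 28]);
cube([36, 36, 403]);
translate([314, 0, 0]) cube([36, 36, 403]);
translate([0, 296, 0]) cube([36, 36, 403]);
translate([314, 296, 0]) cube([36, 36, 403]);
translate([0, 0, 431]) {
  translate([0, 0, 383]) cube([272, 253, 26]);
  cube([42, 42, 383]);
  translate([230, 0, 0]) cube([42, 42, 383]);
  translate([0, 211, 0]) cube([42, 42, 383]);
  translate([230, 211, 0]) cube([42, 42, 383]);
}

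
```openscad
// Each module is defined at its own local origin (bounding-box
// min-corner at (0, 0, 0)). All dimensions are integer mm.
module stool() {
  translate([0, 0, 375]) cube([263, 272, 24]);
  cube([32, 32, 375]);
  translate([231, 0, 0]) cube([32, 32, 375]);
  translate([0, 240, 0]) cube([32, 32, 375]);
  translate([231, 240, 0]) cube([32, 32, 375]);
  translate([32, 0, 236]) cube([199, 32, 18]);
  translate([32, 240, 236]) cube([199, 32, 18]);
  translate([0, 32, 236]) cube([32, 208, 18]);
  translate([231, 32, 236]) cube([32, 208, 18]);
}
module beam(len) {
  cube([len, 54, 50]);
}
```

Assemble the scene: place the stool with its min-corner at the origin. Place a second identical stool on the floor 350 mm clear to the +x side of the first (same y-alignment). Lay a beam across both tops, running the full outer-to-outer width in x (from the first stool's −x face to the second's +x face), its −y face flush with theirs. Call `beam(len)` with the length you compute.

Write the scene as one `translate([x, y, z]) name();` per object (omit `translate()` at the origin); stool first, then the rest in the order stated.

stool();
translate([613, 0, 0]) stool();
translate([0, 0, 399]) beam(876);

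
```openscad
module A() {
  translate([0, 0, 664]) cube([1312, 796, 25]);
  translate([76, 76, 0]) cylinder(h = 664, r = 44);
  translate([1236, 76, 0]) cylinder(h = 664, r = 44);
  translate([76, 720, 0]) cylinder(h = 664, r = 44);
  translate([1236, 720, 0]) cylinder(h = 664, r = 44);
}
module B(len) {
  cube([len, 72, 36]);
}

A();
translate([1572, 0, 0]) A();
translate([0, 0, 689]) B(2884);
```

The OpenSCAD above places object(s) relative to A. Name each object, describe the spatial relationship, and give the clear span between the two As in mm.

A is a table. B is a beam. A beam spans the tops of two tables. The clear span between the two tables is 260 mm.

Second table starts at x = 1572; first ends at x = 1312; clear span = 1572 − 1312 = 260 mm.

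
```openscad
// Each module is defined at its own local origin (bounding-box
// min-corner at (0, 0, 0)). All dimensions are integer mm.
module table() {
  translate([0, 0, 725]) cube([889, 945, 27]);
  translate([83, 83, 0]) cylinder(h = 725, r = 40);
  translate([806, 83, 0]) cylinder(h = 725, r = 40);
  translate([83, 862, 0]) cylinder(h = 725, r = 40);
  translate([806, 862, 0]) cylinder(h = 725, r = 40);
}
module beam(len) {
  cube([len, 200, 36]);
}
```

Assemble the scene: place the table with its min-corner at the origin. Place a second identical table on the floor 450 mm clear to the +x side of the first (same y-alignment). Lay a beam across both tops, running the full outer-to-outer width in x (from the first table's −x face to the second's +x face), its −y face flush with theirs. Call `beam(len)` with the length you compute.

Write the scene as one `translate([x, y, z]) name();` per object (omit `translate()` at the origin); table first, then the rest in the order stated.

table();
translate([1339, 0, 0]) table();
translate([0, 0, 752]) beam(2228);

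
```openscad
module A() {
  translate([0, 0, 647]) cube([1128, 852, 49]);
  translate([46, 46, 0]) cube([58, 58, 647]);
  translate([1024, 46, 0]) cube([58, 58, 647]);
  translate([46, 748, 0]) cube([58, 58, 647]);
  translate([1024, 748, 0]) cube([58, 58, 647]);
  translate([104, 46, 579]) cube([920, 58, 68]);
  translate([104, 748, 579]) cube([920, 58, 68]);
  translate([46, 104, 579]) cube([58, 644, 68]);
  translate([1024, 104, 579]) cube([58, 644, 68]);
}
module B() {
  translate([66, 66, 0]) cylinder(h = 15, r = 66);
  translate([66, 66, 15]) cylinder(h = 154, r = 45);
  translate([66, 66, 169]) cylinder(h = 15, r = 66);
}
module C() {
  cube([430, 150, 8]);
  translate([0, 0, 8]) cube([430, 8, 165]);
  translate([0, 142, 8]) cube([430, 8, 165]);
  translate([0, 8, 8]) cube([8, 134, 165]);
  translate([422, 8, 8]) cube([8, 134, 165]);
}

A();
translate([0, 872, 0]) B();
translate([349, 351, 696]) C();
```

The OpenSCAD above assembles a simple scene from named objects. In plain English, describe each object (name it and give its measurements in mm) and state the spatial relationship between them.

A is a table: top 1128 mm (x) × 852 mm (y), 49 mm thick, upper face at z = 696 mm, on four 58×58 mm square legs, each inset 46 mm from the nearest pair of top edges, running from z = 0 to the bottom of the top. Four apron rails, 58 mm thick and 68 mm tall, run between adjacent legs with their top edges flush with the underside of the top and their outer faces flush with the legs' outer faces.

B is a spool: two coaxial disc flanges of radius 66 mm and thickness 15 mm, joined by a core cylinder of radius 45 mm and height 154 mm. The lower flange rests on z = 0 and the three cylinders share a vertical axis.

C is an open-topped rectangular box: outside dimensions 430×150×173 mm, with a uniform wall and base thickness of 8 mm. The base is a full 430×150 slab on the floor; four walls sit on top of the base. The front and back walls (the −y and +y sides) span the full width; the two side walls fit between them.

The spool is on the floor beside the table on its +y side. The open box is on top of the table, centred.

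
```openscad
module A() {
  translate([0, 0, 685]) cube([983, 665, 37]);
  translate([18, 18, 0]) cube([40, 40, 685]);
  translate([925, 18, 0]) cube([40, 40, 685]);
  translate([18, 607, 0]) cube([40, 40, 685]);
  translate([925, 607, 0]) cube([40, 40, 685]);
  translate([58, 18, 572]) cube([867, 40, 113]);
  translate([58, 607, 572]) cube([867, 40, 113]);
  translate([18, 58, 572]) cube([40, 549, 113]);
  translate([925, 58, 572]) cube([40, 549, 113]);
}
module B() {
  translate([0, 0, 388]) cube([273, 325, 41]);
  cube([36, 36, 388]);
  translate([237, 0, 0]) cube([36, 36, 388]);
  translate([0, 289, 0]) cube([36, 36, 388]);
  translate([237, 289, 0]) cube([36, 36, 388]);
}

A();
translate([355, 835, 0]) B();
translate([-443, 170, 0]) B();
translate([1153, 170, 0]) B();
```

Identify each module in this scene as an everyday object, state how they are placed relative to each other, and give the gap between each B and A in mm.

Each stool's nearest face is 170 mm from the table's bounding box.

A is a table. B is a stool. Three stools sit around the table at the +y, −x, +x sides. The gap between each stool and the table is 170 mm.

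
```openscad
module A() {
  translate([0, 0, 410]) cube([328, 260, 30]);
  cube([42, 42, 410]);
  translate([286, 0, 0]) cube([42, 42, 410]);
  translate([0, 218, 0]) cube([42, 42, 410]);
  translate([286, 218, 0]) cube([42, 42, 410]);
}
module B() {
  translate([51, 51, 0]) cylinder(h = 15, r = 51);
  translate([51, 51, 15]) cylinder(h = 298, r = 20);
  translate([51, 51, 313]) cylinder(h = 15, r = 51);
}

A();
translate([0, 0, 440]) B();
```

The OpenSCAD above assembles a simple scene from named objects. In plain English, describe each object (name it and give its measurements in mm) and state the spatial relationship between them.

A is a four-legged stool. The seat is 328×260 mm, 30 mm thick, top at z = 440 mm. It stands on four square legs, each 42×42 mm in cross-section, from z = 0 to the seat underside, each flush with a corner of the seat.

B is a spool: two coaxial disc flanges of radius 51 mm and thickness 15 mm, joined by a core cylinder of radius 20 mm and height 298 mm. The lower flange rests on z = 0 and the three cylinders share a vertical axis.

The spool is on top of the stool.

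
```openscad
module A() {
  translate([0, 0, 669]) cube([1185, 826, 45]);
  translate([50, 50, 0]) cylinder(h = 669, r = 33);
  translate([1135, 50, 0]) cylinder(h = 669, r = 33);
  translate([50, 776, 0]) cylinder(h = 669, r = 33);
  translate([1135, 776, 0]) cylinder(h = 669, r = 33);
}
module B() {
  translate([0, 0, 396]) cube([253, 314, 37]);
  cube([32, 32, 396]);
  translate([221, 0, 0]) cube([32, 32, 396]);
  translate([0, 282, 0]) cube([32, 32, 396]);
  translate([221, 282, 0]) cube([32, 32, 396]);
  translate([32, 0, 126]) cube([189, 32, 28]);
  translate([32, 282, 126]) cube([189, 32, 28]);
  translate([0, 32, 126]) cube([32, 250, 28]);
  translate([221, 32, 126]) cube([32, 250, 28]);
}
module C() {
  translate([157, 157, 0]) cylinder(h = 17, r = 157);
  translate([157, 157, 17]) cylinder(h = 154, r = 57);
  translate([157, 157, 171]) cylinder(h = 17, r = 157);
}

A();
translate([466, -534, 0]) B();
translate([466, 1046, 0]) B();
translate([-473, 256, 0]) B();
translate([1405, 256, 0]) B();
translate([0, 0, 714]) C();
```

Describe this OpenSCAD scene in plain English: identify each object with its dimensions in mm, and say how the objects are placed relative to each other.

A is a rectangular dining table. The top is 1185×826×45 mm with its upper surface at z = 714 mm. It stands on four round legs of 66 mm diameter, each leg's bounding box inset 17 mm from the nearest pair of top edges, running from the floor to the underside of the top.

B is a four-legged stool. The seat is a 253×314×37 mm slab whose top surface is at z = 433 mm; four square legs, each 32×32 mm in cross-section, run from the floor (z = 0) to the underside of the seat, each flush with a corner of the seat. Four stretchers, 32 mm wide and 28 mm tall, connect adjacent legs with their undersides at z = 126 mm, each running between the inner faces of the legs it joins and aligned with the legs' outer faces on the other axis.

C is a spool: two coaxial disc flanges of radius 157 mm and thickness 17 mm, joined by a core cylinder of radius 57 mm and height 154 mm. The lower flange rests on z = 0 and the three cylinders share a vertical axis.

Four stools sit around the table at the −y, +y, −x, +x sides. The spool is on top of the table.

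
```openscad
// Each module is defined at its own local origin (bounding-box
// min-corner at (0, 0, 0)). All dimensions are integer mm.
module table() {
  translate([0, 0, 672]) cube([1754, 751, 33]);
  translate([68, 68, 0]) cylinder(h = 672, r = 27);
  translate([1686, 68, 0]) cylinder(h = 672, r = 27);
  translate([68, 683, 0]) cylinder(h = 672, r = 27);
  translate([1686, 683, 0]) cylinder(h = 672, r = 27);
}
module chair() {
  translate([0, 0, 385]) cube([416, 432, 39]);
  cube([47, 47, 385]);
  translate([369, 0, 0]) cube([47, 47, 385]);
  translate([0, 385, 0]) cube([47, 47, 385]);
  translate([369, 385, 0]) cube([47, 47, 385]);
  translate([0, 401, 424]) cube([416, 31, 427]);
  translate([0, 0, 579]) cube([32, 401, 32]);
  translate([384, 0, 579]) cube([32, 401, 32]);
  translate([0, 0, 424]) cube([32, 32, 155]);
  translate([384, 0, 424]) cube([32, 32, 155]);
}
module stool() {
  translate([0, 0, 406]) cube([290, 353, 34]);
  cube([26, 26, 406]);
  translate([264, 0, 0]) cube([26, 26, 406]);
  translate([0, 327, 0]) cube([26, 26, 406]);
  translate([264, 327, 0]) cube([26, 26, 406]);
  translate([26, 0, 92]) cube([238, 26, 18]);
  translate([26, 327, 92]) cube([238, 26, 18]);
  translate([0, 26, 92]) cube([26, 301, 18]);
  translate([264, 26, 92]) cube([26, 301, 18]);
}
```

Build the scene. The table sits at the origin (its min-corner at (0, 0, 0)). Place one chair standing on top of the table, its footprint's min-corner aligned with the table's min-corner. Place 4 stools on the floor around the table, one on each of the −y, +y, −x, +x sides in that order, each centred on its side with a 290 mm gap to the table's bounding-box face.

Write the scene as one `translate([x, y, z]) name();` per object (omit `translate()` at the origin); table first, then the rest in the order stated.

table();
translate([0, 0, 705]) chair();
translate([732, -643, 0]) stool();
translate([732, 1041, 0]) stool();
translate([-580, 199, 0]) stool();
translate([2044, 199, 0]) stool();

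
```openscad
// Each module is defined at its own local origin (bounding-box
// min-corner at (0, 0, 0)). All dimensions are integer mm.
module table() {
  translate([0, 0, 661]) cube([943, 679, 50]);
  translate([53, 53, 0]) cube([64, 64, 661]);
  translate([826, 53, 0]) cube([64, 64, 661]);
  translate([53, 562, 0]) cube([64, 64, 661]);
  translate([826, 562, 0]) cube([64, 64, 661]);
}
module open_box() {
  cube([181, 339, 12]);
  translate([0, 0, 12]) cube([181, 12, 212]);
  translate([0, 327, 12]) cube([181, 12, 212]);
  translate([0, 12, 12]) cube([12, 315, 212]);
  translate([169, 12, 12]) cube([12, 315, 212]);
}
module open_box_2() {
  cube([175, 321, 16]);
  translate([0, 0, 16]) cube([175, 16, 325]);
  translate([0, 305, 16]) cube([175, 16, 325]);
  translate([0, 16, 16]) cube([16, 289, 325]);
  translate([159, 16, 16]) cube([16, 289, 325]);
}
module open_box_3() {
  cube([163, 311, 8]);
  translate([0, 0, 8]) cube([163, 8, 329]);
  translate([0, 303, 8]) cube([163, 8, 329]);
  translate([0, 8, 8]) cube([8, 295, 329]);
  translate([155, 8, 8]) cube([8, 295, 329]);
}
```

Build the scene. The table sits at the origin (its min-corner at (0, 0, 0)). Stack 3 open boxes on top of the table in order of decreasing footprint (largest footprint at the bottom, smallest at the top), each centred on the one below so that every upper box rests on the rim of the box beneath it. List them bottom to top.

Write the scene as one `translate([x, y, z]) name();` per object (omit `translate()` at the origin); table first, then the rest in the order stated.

table();
translate([381, 170, 711]) open_box();
translate([384, 179, 935]) open_box_2();
translate([390, 184, 1276]) open_box_3();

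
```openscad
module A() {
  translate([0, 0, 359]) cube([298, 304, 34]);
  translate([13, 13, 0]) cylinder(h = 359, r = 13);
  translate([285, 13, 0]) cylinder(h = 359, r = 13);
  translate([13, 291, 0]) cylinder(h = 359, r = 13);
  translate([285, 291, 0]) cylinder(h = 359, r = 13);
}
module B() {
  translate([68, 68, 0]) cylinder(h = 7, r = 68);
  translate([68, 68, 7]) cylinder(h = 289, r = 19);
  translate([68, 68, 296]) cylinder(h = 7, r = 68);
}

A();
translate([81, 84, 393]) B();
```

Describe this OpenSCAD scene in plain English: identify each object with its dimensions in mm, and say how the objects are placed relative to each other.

A is a four-legged stool. The seat is 298×304 mm, 34 mm thick, top at z = 393 mm. It stands on four round legs, each 26 mm in diameter, from z = 0 to the seat underside, each leg's axis is inset half a diameter from the nearest pair of seat edges (so the leg's bounding box is flush with the corner).

B is a spool: two coaxial disc flanges of radius 68 mm and thickness 7 mm, joined by a core cylinder of radius 19 mm and height 289 mm. The lower flange rests on z = 0 and the three cylinders share a vertical axis.

The spool is on top of the stool, centred.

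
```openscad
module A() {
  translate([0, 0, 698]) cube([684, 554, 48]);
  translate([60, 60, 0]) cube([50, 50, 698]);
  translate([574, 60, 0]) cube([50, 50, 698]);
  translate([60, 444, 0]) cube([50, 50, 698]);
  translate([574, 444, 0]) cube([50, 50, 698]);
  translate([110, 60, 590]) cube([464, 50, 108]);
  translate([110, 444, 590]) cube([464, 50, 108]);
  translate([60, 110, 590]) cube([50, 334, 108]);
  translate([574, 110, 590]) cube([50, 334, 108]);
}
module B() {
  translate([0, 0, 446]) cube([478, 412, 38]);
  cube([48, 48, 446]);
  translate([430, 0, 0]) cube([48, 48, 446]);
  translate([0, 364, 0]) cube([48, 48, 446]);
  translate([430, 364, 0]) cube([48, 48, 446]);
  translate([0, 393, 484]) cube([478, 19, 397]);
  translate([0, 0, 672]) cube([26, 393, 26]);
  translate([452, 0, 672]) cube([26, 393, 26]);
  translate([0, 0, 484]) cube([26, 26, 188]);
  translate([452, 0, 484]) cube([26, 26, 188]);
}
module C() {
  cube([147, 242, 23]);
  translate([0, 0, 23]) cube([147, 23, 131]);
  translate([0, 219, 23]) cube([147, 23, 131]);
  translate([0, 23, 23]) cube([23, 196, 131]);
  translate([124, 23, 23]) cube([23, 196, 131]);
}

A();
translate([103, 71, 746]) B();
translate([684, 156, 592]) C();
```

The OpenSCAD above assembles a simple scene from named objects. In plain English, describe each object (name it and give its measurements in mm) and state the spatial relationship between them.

A is a table with a 684×554 mm rectangular top, 48 mm thick, top surface at z = 746 mm, supported by four 50×50 mm square legs, each inset 60 mm from the nearest pair of top edges, running from the floor. Four apron rails, 50 mm thick and 108 mm tall, run between adjacent legs with their top edges flush with the underside of the top and their outer faces flush with the legs' outer faces.

B is a chair: 478×412 mm seat, 38 mm thick, top at z = 484 mm, on four 48 mm square corner legs flush with the seat edges. A 19 mm thick backrest slab spans the full seat width, extending 397 mm above the seat top, its back face flush with the seat's +y edge. Two armrests of 26×26 mm section run along each side from the seat's front edge to the front of the backrest, top faces 214 mm above the seat top and outer faces flush with the seat's x-edges; a 26×26 mm post under the front of each armrest stands on the seat at the front corner.

C is an open storage box with external size 147×242×154 mm and wall thickness 23 mm (the base is also 23 mm thick). The base covers the whole footprint; the four walls stand on the base, with the y-facing walls full-width and the x-facing walls fitting between their inner faces.

The chair is on top of the table, centred. The open box is beside the table with their tops flush at z = 746.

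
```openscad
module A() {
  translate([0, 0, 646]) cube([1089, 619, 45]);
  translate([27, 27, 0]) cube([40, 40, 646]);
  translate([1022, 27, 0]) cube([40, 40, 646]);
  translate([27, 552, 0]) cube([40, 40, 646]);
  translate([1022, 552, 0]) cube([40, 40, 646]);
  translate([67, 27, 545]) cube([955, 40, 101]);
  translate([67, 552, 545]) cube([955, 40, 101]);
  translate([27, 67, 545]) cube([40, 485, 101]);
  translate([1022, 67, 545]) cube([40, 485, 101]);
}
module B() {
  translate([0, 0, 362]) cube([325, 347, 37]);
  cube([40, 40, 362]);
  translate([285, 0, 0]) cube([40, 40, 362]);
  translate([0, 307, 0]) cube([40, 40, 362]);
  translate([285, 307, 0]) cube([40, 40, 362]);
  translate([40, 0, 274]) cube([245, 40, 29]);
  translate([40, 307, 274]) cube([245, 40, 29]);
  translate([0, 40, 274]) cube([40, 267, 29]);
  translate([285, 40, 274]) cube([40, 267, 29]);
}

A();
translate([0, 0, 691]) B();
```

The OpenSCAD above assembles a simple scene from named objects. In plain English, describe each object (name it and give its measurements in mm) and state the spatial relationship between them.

A is a table with a 1089×619 mm rectangular top, 45 mm thick, top surface at z = 691 mm, supported by four 40×40 mm square legs, each inset 27 mm from the nearest pair of top edges, running from the floor. Four apron rails, 40 mm thick and 101 mm tall, run between adjacent legs with their top edges flush with the underside of the top and their outer faces flush with the legs' outer faces.

B is a four-legged stool. The seat is a 325×347×37 mm slab whose top surface is at z = 399 mm; four square legs, each 40×40 mm in cross-section, run from the floor (z = 0) to the underside of the seat, each flush with a corner of the seat. Four stretchers, 40 mm wide and 29 mm tall, connect adjacent legs with their undersides at z = 274 mm, each running between the inner faces of the legs it joins and aligned with the legs' outer faces on the other axis.

The stool is on top of the table.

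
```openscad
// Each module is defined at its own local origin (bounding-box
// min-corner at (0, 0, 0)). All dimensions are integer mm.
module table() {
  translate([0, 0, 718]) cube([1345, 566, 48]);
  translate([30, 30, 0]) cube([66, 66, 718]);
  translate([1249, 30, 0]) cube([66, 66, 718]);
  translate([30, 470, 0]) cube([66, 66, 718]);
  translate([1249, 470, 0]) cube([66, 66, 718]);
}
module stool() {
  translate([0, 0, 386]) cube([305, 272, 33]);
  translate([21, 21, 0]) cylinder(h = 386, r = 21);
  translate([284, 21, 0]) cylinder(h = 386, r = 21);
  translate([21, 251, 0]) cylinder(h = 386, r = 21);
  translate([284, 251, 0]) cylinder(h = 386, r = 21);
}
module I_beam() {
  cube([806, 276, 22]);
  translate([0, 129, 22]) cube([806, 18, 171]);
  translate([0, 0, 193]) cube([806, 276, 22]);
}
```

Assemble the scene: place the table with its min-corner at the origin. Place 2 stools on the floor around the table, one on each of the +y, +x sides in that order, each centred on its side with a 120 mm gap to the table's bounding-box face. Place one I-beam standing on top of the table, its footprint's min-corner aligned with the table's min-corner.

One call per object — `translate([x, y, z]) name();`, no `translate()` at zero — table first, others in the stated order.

table();
translate([520, 686, 0]) stool();
translate([1465, 147, 0]) stool();
translate([0, 0, 766]) I_beam();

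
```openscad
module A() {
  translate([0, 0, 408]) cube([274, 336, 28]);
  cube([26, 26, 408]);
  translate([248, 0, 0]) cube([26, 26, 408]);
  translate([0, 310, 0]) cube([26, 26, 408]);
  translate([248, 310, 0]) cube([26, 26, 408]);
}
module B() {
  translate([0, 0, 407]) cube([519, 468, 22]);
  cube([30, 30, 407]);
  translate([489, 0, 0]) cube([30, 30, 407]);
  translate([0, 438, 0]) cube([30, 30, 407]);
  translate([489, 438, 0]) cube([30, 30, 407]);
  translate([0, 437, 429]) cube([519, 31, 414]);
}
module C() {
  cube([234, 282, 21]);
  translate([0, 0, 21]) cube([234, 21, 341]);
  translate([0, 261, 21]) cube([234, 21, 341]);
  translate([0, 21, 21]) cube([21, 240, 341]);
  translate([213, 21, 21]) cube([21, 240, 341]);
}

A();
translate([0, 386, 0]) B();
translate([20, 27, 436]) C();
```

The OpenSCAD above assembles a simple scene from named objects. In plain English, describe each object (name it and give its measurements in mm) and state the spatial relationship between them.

A is a four-legged stool. The seat is a 274×336×28 mm slab whose top surface is at z = 436 mm; four square legs, each 26×26 mm in cross-section, run from the floor (z = 0) to the underside of the seat, each flush with a corner of the seat.

B is a chair. The seat is a 519×468×22 mm slab with its top at z = 429 mm, on four 30×30 mm corner legs (flush with the seat edges, standing on z = 0). A flat backrest 31 mm thick, 414 mm tall, spans the full seat width and rises from the seat top along its +y edge, rear face flush with the rear of the seat.

C is an open storage box with external size 234×282×362 mm and wall thickness 21 mm (the base is also 21 mm thick). The base covers the whole footprint; the four walls stand on the base, with the y-facing walls full-width and the x-facing walls fitting between their inner faces.

The chair is on the floor beside the stool on its +y side. The open box is on top of the stool, centred.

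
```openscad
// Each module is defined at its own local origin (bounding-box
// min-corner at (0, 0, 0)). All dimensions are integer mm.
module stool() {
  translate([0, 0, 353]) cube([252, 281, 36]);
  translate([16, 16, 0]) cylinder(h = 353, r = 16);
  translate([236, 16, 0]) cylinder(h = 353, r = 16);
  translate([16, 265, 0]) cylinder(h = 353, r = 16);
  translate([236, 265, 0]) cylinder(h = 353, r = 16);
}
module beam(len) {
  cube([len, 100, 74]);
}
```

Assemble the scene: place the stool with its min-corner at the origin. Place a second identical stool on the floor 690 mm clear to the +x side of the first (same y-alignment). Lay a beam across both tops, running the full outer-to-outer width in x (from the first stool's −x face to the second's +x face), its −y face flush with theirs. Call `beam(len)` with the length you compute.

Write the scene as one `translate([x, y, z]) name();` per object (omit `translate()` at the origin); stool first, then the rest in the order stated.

stool();
translate([942, 0, 0]) stool();
translate([0, 0, 389]) beam(1194);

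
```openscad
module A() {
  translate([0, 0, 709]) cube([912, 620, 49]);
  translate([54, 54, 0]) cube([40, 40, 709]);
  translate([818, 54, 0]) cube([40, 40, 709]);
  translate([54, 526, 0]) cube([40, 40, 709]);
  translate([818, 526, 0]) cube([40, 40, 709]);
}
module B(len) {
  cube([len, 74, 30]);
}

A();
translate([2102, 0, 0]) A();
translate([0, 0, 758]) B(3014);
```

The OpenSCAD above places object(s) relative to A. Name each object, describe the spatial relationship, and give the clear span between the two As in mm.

A is a table. B is a beam. A beam spans the tops of two tables. The clear span between the two tables is 1190 mm.

Second table starts at x = 2102; first ends at x = 912; clear span = 2102 − 912 = 1190 mm.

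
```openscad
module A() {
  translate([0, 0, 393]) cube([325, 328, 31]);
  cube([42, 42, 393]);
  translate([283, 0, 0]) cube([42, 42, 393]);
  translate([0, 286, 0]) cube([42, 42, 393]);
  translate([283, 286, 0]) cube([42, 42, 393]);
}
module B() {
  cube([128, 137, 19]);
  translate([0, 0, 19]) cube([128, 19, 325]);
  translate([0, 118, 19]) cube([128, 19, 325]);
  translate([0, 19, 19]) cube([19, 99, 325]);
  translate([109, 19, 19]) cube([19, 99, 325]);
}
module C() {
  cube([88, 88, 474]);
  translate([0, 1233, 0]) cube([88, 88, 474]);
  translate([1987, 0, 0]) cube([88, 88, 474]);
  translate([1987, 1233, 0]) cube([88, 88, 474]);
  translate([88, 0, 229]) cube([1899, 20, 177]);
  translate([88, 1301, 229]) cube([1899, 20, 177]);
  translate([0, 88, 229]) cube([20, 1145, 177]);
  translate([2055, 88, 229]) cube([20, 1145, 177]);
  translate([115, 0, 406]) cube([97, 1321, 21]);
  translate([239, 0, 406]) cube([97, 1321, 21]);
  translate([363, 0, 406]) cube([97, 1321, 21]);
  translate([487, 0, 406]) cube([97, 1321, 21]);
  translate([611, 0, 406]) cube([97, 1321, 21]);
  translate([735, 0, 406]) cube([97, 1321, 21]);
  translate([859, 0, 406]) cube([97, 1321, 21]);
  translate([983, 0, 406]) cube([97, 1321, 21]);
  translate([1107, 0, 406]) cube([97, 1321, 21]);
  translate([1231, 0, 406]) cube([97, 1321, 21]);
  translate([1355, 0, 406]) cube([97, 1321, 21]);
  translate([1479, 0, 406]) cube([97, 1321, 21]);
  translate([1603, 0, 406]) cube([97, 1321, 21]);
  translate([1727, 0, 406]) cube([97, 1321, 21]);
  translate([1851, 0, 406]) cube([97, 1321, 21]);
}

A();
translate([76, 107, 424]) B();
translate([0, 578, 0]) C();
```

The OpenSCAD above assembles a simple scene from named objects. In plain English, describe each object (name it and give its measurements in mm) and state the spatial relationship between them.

A is a four-legged stool. The seat is a 325×328×31 mm slab whose top surface is at z = 424 mm; four square legs, each 42×42 mm in cross-section, run from the floor (z = 0) to the underside of the seat, each flush with a corner of the seat.

B is an open storage box with external size 128×137×344 mm and wall thickness 19 mm (the base is also 19 mm thick). The base covers the whole footprint; the four walls stand on the base, with the y-facing walls full-width and the x-facing walls fitting between their inner faces.

C is a bed frame 2075 mm long (x) by 1321 mm wide (y). Four 88×88 mm corner posts, 474 mm tall, at the corners of the footprint. Four rails of 20 mm thickness and 177 mm height run between adjacent posts with their undersides at z = 229 mm, their outer faces flush with the outside of the frame (the two x-running rails run between the posts' inner faces; the two y-running rails run between the posts' inner faces). 15 slats, each 97 mm wide (x) and 21 mm thick, lie across the top of the two x-running rails, running the full 1321 mm width of the frame in y; the slats are evenly spaced along x between the inner faces of the end posts with equal gaps (rounded down to the nearest mm) at the −x end and between each pair — any rounding remainder accumulates at the +x end.

The open box is on top of the stool. The bed frame is on the floor beside the stool on its +y side.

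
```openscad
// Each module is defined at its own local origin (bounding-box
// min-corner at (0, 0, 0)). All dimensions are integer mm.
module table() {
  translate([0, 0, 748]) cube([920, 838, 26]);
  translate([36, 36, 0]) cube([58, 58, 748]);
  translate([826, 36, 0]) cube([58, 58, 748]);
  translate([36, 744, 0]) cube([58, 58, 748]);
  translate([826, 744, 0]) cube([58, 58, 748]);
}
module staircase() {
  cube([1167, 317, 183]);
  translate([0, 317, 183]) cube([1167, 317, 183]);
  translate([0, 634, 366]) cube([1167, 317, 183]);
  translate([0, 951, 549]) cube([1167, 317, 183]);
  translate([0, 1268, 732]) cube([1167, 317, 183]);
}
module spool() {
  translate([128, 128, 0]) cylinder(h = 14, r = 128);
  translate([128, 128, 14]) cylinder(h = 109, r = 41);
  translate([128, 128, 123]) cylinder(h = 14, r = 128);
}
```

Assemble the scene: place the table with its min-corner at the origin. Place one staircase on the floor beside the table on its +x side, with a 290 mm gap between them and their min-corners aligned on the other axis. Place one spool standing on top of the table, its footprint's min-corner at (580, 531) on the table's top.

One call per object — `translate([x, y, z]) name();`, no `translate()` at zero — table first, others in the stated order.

table();
translate([1210, 0, 0]) staircase();
translate([580, 531, 774]) spool();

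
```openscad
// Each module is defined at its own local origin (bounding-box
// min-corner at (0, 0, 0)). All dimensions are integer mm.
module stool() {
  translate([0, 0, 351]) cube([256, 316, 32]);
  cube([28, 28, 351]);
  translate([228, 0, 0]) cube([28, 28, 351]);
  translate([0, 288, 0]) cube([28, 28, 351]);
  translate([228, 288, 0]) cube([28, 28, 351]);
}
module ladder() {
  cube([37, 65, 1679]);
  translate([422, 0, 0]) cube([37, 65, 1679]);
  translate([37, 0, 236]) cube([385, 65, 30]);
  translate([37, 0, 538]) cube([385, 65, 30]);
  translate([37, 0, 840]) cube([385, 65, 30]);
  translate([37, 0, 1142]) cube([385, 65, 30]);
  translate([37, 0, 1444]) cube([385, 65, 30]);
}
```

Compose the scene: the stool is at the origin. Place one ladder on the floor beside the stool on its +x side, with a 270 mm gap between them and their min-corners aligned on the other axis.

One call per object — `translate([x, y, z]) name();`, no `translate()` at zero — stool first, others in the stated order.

stool();
translate([526, 0, 0]) ladder();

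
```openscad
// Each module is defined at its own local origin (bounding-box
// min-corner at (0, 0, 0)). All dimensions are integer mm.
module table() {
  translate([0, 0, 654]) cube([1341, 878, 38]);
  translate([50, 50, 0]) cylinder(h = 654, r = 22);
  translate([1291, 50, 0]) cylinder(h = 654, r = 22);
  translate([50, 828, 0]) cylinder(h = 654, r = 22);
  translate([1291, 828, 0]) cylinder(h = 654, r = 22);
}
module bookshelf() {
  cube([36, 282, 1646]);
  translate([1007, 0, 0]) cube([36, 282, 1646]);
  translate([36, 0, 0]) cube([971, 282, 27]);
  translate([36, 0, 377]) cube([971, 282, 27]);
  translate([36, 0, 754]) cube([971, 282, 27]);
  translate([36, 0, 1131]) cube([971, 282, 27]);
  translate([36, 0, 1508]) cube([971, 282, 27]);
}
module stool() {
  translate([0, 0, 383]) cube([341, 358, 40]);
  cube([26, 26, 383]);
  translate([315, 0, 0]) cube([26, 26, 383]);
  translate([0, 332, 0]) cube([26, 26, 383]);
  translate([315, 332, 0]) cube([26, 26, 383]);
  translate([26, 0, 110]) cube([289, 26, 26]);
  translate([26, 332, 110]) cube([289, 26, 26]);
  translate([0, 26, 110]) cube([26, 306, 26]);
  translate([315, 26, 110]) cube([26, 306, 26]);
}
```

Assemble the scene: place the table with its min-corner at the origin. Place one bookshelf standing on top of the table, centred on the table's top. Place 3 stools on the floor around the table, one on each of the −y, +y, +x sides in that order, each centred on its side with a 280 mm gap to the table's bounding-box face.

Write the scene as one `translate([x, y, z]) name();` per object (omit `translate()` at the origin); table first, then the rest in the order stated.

table();
translate([149, 298, 692]) bookshelf();
translate([500, -638, 0]) stool();
translate([500, 1158, 0]) stool();
translate([1621, 260, 0]) stool();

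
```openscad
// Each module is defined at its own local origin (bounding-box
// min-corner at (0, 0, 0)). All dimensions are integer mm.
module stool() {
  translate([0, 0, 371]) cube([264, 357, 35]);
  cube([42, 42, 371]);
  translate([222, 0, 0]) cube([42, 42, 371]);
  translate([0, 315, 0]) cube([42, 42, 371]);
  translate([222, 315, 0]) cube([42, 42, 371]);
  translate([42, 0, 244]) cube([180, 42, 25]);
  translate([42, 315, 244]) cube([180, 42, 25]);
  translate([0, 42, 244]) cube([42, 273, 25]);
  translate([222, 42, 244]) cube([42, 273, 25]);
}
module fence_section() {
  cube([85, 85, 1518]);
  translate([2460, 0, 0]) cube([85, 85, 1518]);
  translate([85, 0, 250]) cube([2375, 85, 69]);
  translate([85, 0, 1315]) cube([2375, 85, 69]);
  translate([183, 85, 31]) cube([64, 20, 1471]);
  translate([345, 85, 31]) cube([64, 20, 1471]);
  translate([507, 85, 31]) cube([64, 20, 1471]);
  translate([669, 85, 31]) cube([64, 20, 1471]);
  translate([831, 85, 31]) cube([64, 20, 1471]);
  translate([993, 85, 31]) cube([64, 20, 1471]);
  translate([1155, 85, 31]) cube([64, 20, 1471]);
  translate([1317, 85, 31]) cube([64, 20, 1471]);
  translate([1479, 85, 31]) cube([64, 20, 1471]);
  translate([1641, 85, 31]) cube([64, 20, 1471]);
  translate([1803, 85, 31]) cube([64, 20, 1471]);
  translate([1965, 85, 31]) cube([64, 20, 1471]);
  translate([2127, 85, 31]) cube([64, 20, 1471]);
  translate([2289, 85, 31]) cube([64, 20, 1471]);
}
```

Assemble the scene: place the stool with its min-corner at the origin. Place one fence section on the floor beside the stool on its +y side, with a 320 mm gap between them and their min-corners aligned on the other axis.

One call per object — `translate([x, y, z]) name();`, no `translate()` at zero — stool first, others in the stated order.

stool();
translate([0, 677, 0]) fence_section();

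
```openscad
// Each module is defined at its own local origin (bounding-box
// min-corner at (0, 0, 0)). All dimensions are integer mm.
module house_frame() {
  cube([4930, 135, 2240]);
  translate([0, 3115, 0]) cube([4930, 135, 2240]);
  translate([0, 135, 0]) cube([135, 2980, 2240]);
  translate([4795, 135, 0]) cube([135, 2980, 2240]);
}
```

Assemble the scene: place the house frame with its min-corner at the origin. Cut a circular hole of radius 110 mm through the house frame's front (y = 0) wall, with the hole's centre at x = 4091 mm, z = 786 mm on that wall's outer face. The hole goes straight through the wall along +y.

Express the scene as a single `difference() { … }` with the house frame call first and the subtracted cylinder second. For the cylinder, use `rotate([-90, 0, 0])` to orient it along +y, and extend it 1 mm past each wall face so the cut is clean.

difference() {
  house_frame();
  translate([4091, -1, 786]) rotate([-90, 0, 0]) cylinder(h = 137, r = 110);
}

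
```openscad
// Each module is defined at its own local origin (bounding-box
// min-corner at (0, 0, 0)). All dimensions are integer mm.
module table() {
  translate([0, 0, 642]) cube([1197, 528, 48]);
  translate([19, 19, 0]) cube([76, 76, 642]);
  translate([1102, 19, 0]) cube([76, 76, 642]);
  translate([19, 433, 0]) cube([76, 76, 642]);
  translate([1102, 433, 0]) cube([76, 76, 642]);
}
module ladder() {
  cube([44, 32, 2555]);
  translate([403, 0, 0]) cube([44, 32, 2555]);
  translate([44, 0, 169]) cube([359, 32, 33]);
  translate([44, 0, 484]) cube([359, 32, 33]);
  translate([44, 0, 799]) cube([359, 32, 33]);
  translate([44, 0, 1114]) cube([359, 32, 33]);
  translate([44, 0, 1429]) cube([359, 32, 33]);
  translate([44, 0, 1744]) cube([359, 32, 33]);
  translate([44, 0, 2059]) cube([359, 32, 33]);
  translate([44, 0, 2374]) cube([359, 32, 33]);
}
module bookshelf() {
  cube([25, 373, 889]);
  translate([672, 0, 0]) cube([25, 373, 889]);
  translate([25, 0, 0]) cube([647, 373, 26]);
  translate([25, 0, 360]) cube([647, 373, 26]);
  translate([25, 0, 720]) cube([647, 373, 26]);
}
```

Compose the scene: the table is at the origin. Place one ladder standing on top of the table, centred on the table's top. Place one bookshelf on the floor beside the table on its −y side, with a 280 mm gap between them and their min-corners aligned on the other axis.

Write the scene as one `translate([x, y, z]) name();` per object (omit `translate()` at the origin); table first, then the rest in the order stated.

table();
translate([375, 248, 690]) ladder();
translate([0, -653, 0]) bookshelf();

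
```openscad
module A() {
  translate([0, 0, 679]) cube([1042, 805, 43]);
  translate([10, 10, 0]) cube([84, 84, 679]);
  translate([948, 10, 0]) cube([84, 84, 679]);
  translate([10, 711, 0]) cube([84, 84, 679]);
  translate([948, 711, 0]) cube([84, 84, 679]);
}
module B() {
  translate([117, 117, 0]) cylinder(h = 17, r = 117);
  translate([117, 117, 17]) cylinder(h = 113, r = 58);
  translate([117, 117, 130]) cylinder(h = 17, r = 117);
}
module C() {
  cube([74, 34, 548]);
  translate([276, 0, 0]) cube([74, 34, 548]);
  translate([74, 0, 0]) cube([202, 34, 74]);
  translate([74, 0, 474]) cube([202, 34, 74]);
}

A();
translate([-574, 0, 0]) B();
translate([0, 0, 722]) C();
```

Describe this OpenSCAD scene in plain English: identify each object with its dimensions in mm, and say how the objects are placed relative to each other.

A is a table with a 1042×805 mm rectangular top, 43 mm thick, top surface at z = 722 mm, supported by four 84×84 mm square legs, each inset 10 mm from the nearest pair of top edges, running from the floor.

B is a spool: two coaxial disc flanges of radius 117 mm and thickness 17 mm, joined by a core cylinder of radius 58 mm and height 113 mm. The lower flange rests on z = 0 and the three cylinders share a vertical axis.

C is a picture frame with a 202×400 mm rectangular opening (x by z) and a uniform 74 mm border on every side. Frame depth is 34 mm along y. It is built from two vertical stiles running the full outside height and two horizontal rails spanning the gap between the stiles.

The spool is on the floor beside the table on its −x side. The picture frame is on top of the table.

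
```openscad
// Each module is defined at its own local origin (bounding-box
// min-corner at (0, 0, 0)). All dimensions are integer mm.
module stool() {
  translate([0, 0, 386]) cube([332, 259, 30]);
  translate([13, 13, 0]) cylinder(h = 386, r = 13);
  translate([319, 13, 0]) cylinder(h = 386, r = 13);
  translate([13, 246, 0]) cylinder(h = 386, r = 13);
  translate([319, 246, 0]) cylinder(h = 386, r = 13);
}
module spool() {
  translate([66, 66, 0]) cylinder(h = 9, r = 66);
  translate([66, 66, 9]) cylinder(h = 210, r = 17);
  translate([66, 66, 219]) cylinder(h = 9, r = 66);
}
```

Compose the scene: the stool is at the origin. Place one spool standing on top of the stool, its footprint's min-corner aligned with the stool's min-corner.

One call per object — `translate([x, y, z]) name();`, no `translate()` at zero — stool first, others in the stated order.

stool();
translate([0, 0, 416]) spool();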